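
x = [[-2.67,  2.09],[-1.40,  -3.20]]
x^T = [[-2.67, -1.4], [2.09, -3.2]]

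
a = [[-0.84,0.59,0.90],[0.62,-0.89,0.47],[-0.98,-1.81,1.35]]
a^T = [[-0.84, 0.62, -0.98],[0.59, -0.89, -1.81],[0.9, 0.47, 1.35]]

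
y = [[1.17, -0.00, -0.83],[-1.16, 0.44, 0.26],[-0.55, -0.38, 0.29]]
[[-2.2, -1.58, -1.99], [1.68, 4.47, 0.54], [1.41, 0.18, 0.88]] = y @ [[-1.82,-3.71,-0.14], [-1.02,2.35,-0.44], [0.08,-3.33,2.20]]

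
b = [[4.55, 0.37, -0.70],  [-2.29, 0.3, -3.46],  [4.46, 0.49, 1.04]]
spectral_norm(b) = 6.97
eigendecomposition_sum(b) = [[(2.16-2.09j), 0.22-0.15j, -0.24+1.47j], [-0.11+9.49j, (-0.16+0.81j), -2.78-3.80j], [2.18-4.84j, 0.26-0.38j, (0.57+2.57j)]] + [[(2.16+2.09j), 0.22+0.15j, -0.24-1.47j], [-0.11-9.49j, -0.16-0.81j, -2.78+3.80j], [(2.18+4.84j), 0.26+0.38j, (0.57-2.57j)]] + [[0.22+0.00j,  (-0.06-0j),  -0.22-0.00j],  [(-2.07-0j),  (0.61+0j),  (2.09+0j)],  [0.11+0.00j,  -0.03-0.00j,  -0.11-0.00j]]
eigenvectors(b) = [[(0.19+0.19j), (0.19-0.19j), (-0.11+0j)], [(-0.84+0j), (-0.84-0j), (0.99+0j)], [(0.43+0.19j), (0.43-0.19j), -0.05+0.00j]]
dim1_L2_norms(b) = [4.62, 4.16, 4.61]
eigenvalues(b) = [(2.58+1.29j), (2.58-1.29j), (0.72+0j)]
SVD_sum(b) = [[4.08, 0.25, 1.09], [-2.97, -0.18, -0.79], [4.44, 0.27, 1.18]] + [[0.46,0.26,-1.77], [0.69,0.40,-2.68], [0.04,0.02,-0.17]] + [[0.01, -0.15, -0.02], [-0.01, 0.08, 0.01], [-0.02, 0.19, 0.02]]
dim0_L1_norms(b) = [11.3, 1.16, 5.2]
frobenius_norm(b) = 7.74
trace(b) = 5.89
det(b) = 6.03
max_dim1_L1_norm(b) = 6.05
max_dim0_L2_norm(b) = 6.77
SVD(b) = [[-0.61, -0.55, -0.57], [0.44, -0.83, 0.33], [-0.66, -0.05, 0.75]] @ diag([6.966679926452815, 3.3536878268069996, 0.2579704686314421]) @ [[-0.96, -0.06, -0.26], [-0.25, -0.14, 0.96], [-0.09, 0.99, 0.12]]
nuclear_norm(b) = 10.58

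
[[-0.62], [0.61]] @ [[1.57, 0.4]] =[[-0.97, -0.25], [0.96, 0.24]]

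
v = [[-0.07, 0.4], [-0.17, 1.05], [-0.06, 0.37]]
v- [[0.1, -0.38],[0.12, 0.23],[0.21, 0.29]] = [[-0.17, 0.78], [-0.29, 0.82], [-0.27, 0.08]]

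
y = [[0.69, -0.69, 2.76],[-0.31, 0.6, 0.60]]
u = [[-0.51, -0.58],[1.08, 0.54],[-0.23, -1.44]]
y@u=[[-1.73, -4.75],[0.67, -0.36]]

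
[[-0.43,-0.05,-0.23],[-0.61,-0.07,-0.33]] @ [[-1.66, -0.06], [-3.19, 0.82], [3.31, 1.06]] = [[0.11, -0.26],[0.14, -0.37]]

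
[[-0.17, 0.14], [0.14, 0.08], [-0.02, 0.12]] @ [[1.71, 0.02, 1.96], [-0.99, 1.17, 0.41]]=[[-0.43, 0.16, -0.28], [0.16, 0.1, 0.31], [-0.15, 0.14, 0.01]]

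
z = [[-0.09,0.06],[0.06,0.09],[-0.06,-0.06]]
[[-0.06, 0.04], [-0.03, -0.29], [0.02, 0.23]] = z@ [[0.27,-1.82],[-0.55,-2.03]]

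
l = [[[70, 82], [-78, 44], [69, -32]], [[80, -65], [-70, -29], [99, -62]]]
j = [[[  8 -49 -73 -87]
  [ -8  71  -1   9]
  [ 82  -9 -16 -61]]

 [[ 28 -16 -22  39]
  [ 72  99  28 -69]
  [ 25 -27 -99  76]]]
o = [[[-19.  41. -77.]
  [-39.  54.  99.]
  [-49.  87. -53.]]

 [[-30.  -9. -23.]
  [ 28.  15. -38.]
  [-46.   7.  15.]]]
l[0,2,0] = 69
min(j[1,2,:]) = -99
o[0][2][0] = -49.0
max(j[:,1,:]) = 99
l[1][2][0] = 99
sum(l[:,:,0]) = 170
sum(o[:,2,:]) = -39.0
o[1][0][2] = -23.0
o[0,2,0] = -49.0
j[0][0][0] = 8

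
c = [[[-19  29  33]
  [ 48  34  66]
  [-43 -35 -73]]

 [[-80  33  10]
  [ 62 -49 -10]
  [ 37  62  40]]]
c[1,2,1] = 62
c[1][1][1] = -49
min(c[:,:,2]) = -73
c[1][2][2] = 40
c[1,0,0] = -80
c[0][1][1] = 34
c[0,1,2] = 66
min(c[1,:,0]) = -80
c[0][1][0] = 48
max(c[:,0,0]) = -19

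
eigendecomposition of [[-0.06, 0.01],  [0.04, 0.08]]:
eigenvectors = [[-0.96, -0.07], [0.27, -1.0]]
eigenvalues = [-0.06, 0.08]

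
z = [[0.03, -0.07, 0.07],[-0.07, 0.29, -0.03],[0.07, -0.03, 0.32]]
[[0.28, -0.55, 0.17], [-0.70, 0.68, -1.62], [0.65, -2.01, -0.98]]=z @ [[-1.30, 1.02, 4.45], [-2.53, 1.92, -4.98], [2.07, -6.32, -4.5]]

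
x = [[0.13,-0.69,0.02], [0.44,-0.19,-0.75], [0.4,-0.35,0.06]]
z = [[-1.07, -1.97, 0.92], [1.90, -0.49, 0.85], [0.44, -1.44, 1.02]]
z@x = [[-0.64, 0.79, 1.51], [0.37, -1.52, 0.46], [-0.17, -0.39, 1.15]]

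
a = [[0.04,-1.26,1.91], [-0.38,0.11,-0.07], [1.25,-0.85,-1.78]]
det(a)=1.307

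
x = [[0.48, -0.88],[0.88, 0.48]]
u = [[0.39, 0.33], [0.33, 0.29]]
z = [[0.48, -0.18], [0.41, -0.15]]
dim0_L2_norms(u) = [0.51, 0.44]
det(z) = 0.00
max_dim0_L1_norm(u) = 0.72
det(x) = 1.00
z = u @ x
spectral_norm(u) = 0.67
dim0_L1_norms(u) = [0.72, 0.62]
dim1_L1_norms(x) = [1.36, 1.36]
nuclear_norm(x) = 2.00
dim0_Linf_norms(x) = [0.88, 0.88]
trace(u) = 0.68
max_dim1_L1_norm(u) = 0.72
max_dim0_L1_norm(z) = 0.89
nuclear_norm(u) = 0.68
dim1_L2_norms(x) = [1.0, 1.0]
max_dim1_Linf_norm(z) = 0.48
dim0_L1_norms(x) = [1.36, 1.36]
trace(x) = 0.96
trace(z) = 0.33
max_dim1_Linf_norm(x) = 0.88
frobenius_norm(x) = 1.42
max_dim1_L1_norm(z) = 0.66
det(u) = 0.00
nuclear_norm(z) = 0.68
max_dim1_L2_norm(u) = 0.51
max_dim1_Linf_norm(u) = 0.39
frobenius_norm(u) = 0.67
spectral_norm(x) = 1.00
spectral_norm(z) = 0.67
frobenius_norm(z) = 0.67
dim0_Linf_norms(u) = [0.39, 0.33]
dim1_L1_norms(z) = [0.66, 0.56]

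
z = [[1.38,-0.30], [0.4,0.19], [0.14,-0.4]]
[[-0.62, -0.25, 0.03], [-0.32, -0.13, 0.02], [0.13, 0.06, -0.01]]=z@[[-0.56, -0.23, 0.03],[-0.52, -0.22, 0.03]]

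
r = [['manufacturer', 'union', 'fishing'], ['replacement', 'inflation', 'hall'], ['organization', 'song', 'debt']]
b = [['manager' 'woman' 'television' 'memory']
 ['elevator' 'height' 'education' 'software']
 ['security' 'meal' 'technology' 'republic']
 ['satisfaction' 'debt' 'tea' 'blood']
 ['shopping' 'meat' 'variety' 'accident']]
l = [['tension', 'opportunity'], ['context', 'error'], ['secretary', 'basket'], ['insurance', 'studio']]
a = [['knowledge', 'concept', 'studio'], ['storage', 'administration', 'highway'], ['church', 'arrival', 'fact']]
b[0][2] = 'television'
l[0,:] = ['tension', 'opportunity']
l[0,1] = 'opportunity'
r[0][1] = 'union'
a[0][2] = 'studio'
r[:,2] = ['fishing', 'hall', 'debt']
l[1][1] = 'error'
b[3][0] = 'satisfaction'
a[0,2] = 'studio'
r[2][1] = 'song'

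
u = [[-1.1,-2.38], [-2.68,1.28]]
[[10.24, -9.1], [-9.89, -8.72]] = u @ [[1.34, 4.16], [-4.92, 1.90]]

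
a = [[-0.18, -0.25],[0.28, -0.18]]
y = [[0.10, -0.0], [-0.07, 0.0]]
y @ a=[[-0.02, -0.02], [0.01, 0.02]]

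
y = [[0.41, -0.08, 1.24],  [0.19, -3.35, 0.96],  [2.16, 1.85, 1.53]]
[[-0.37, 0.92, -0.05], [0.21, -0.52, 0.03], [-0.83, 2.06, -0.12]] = y @ [[-0.05, 0.12, -0.01],[-0.15, 0.37, -0.02],[-0.29, 0.73, -0.04]]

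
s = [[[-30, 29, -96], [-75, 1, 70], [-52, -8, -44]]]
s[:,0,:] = [[-30, 29, -96]]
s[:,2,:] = [[-52, -8, -44]]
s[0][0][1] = 29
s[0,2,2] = -44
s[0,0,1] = 29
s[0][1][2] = 70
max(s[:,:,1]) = 29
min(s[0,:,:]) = -96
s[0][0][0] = -30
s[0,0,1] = 29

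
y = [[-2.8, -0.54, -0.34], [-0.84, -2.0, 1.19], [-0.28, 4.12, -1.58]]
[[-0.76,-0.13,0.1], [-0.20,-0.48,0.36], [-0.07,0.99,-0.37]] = y @ [[0.26, 0.00, -0.07],[0.02, 0.24, 0.01],[0.05, 0.0, 0.27]]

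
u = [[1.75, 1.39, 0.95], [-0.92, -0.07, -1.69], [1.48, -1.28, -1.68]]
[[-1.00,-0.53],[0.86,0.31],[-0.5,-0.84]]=u @ [[-0.52, -0.42], [0.09, 0.12], [-0.23, 0.04]]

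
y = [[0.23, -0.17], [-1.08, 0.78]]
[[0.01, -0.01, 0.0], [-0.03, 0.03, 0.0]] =y @ [[0.02, -0.02, 0.0], [-0.01, 0.01, -0.00]]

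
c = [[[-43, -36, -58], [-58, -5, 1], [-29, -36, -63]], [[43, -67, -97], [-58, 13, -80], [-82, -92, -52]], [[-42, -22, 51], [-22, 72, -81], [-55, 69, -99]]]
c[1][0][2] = -97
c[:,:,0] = [[-43, -58, -29], [43, -58, -82], [-42, -22, -55]]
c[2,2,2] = -99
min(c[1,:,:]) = -97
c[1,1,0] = -58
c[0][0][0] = -43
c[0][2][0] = -29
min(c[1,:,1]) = -92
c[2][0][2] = 51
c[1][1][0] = -58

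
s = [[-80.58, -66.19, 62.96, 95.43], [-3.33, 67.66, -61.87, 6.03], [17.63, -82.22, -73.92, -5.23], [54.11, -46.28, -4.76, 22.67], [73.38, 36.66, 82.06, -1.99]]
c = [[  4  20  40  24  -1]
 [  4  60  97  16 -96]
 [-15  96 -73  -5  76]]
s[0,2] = 62.96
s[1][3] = 6.03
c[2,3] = -5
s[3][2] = -4.76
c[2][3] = -5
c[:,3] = [24, 16, -5]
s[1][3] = 6.03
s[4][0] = 73.38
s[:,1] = [-66.19, 67.66, -82.22, -46.28, 36.66]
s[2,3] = -5.23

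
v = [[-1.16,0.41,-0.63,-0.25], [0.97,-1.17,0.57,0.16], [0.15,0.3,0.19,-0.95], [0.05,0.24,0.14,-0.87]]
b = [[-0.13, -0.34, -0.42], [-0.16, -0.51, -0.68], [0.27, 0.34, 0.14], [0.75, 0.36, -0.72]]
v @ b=[[-0.27, -0.12, 0.30], [0.34, 0.52, 0.35], [-0.73, -0.48, 0.44], [-0.66, -0.40, 0.46]]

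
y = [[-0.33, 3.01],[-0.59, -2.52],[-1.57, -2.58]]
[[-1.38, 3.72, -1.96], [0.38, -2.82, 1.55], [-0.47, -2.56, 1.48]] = y@ [[0.89, -0.34, 0.11], [-0.36, 1.2, -0.64]]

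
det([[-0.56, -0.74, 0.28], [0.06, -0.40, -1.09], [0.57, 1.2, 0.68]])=-0.006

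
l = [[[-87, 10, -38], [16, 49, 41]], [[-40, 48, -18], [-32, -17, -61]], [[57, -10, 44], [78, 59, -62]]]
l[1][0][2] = -18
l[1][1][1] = -17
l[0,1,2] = 41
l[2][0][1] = -10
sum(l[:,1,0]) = 62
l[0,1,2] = 41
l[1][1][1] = -17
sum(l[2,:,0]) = 135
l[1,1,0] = -32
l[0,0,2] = -38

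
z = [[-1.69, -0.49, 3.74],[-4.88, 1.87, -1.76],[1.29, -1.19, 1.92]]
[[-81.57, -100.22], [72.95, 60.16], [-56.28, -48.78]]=z@[[-4.93, -9.27], [4.02, -24.16], [-23.51, -34.15]]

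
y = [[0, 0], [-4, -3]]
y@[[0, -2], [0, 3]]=[[0, 0], [0, -1]]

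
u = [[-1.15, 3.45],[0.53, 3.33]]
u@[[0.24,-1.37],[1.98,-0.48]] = [[6.56, -0.08], [6.72, -2.32]]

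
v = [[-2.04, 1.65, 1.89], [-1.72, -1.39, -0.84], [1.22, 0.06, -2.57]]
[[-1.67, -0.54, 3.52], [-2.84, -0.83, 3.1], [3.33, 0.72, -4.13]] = v @ [[1.07, 0.35, -1.58], [1.18, 0.23, -0.78], [-0.76, -0.11, 0.84]]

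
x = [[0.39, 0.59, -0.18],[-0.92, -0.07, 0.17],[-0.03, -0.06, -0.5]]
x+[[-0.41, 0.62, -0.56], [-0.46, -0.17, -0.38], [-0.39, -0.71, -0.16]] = [[-0.02, 1.21, -0.74], [-1.38, -0.24, -0.21], [-0.42, -0.77, -0.66]]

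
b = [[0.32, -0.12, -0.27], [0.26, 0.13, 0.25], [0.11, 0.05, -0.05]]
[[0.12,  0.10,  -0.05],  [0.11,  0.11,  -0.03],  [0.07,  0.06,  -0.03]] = b @ [[0.39, 0.34, -0.14], [0.34, 0.39, -0.13], [-0.14, -0.13, 0.09]]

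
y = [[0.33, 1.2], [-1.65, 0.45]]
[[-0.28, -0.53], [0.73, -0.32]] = y@ [[-0.47, 0.07], [-0.1, -0.46]]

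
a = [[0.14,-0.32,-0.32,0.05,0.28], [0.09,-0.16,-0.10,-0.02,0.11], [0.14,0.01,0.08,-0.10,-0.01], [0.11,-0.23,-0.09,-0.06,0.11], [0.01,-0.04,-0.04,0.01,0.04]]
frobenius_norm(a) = 0.70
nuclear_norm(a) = 0.96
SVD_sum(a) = [[0.16, -0.35, -0.29, 0.01, 0.27], [0.07, -0.15, -0.12, 0.0, 0.11], [-0.0, 0.01, 0.01, -0.0, -0.01], [0.08, -0.18, -0.14, 0.01, 0.14], [0.02, -0.04, -0.04, 0.00, 0.03]] + [[-0.04, 0.01, -0.03, 0.03, 0.0], [0.03, -0.01, 0.02, -0.02, -0.00], [0.12, -0.03, 0.08, -0.11, -0.02], [0.06, -0.01, 0.04, -0.05, -0.01], [-0.01, 0.0, -0.01, 0.01, 0.00]] + [[0.02, 0.02, -0.01, 0.01, 0.01], [-0.00, -0.0, 0.0, -0.00, -0.00], [0.02, 0.03, -0.01, 0.01, 0.01], [-0.03, -0.04, 0.01, -0.01, -0.02], [0.0, 0.00, -0.0, 0.00, 0.00]] + [[0.0, -0.0, -0.0, -0.0, -0.0], [-0.0, 0.00, 0.0, 0.00, 0.0], [0.00, -0.0, -0.0, -0.0, -0.0], [0.00, -0.00, -0.0, -0.00, -0.00], [-0.00, 0.0, 0.0, 0.00, 0.00]] + [[-0.0, 0.00, -0.0, -0.0, 0.0], [0.0, -0.00, 0.00, 0.00, -0.00], [-0.00, 0.0, -0.0, -0.00, 0.0], [-0.0, 0.00, -0.0, -0.0, 0.0], [-0.0, 0.0, -0.00, -0.0, 0.0]]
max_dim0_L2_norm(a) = 0.43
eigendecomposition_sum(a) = [[(0.05+0.12j), -0.12+0.02j, -0.16+0.07j, (0.05-0.08j), 0.13-0.01j], [0.03+0.04j, -0.04+0.02j, -0.05+0.03j, 0.01-0.03j, (0.05-0.01j)], [(0.06-0.03j), (0.01+0.07j), (0.04+0.09j), -0.04-0.03j, (-0.01-0.07j)], [0.01+0.04j, (-0.04+0.01j), -0.05+0.02j, (0.02-0.02j), 0.04-0.00j], [0.02j, (-0.01-0j), -0.02+0.00j, 0.01-0.01j, (0.02+0j)]] + [[0.05-0.12j, -0.12-0.02j, -0.16-0.07j, 0.05+0.08j, 0.13+0.01j], [0.03-0.04j, (-0.04-0.02j), -0.05-0.03j, 0.01+0.03j, 0.05+0.01j], [0.06+0.03j, 0.01-0.07j, (0.04-0.09j), -0.04+0.03j, -0.01+0.07j], [0.01-0.04j, -0.04-0.01j, -0.05-0.02j, 0.02+0.02j, 0.04+0.00j], [0.00-0.02j, (-0.01+0j), (-0.02-0j), (0.01+0.01j), (0.02-0j)]] + [[(0.04-0j),-0.08+0.00j,0.01+0.00j,(-0.05+0j),0.01-0.00j], [(0.04-0j),(-0.07+0j),(0.01+0j),-0.04+0.00j,0.01-0.00j], [0.01-0.00j,(-0.02+0j),0j,(-0.01+0j),0.00-0.00j], [(0.08-0j),-0.15+0.00j,(0.02+0j),-0.09+0.00j,0.03-0.00j], [-0j,(-0.01+0j),0j,(-0.01+0j),0.00-0.00j]] + [[-0.00+0.00j, -0j, (-0-0j), -0.00-0.00j, (-0+0j)],[-0j, -0.00+0.00j, 0j, 0j, -0j],[(-0+0j), -0j, -0.00-0.00j, -0.00-0.00j, (-0+0j)],[-0.00+0.00j, 0.00-0.00j, (-0-0j), (-0-0j), -0.00+0.00j],[0.00-0.00j, (-0+0j), 0j, 0j, -0j]] + [[0.00+0.00j, 0j, (-0+0j), (-0-0j), -0.00-0.00j],[(-0-0j), (-0-0j), -0j, 0j, 0.00+0.00j],[-0.00-0.00j, -0.00-0.00j, -0j, 0.00+0.00j, 0.00+0.00j],[0.00+0.00j, 0.00+0.00j, -0.00+0.00j, -0.00-0.00j, -0.00-0.00j],[-0.00-0.00j, -0.00-0.00j, -0j, 0.00+0.00j, 0.01+0.00j]]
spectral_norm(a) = 0.66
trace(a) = 0.04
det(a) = 0.00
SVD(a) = [[-0.83, 0.26, -0.42, -0.21, 0.15], [-0.35, -0.18, 0.09, 0.39, -0.82], [0.02, -0.85, -0.51, -0.01, 0.12], [-0.42, -0.42, 0.74, -0.14, 0.29], [-0.1, 0.07, -0.03, 0.88, 0.45]] @ diag([0.6616986220514852, 0.218686743606708, 0.07607915964995127, 0.006501890809155413, 0.0008535975180247014]) @ [[-0.29, 0.64, 0.52, -0.02, -0.49], [-0.66, 0.14, -0.45, 0.58, 0.08], [-0.55, -0.7, 0.26, -0.21, -0.3], [-0.25, 0.05, 0.54, 0.01, 0.8], [-0.33, 0.28, -0.41, -0.78, 0.16]]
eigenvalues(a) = [(0.08+0.2j), (0.08-0.2j), (-0.12+0j), (-0+0j), (0.01+0j)]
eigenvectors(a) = [[(-0.8+0j), -0.80-0.00j, 0.41+0.00j, (0.31+0j), -0.37+0.00j], [(-0.29+0.05j), -0.29-0.05j, 0.40+0.00j, (-0.27+0j), (0.2+0j)], [0.01+0.44j, 0.01-0.44j, (0.11+0j), 0.46+0.00j, (0.28+0j)], [-0.26-0.01j, (-0.26+0.01j), 0.82+0.00j, 0.79+0.00j, -0.37+0.00j], [-0.09-0.02j, -0.09+0.02j, (0.05+0j), -0.09+0.00j, (0.78+0j)]]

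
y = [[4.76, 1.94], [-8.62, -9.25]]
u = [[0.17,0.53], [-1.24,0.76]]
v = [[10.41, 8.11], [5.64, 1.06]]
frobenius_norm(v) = 14.39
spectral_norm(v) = 14.18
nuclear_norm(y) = 15.52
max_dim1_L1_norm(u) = 2.0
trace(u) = 0.93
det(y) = -27.31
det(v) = -34.71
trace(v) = 11.47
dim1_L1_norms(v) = [18.52, 6.7]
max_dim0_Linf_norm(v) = 10.41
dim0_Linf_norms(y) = [8.62, 9.25]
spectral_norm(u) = 1.46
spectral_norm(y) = 13.50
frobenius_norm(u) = 1.56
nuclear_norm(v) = 16.63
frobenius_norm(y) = 13.65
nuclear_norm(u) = 2.00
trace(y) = -4.49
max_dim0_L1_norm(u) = 1.41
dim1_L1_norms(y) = [6.7, 17.87]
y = u @ v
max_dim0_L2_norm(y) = 9.85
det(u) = 0.79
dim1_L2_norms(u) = [0.56, 1.45]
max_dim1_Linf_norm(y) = 9.25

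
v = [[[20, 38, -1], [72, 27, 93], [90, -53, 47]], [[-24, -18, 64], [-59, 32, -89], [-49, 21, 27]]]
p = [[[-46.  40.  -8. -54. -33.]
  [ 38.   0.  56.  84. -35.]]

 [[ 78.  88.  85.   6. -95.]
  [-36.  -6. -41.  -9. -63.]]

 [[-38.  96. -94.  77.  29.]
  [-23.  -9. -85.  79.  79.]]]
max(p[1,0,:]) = 88.0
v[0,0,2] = -1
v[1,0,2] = 64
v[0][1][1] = 27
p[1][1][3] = -9.0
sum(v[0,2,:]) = 84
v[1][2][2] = 27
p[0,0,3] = -54.0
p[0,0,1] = 40.0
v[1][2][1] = 21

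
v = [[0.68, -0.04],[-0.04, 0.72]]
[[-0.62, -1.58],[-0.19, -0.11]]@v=[[-0.36, -1.11], [-0.12, -0.07]]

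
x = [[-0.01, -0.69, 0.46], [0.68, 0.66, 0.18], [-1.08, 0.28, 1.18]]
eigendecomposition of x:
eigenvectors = [[(-0.63+0j), (-0.63-0j), 0.10+0.00j],  [0.09+0.50j, (0.09-0.5j), (0.43+0j)],  [(-0.31-0.49j), -0.31+0.49j, (0.9+0j)]]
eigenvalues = [(0.32+0.9j), (0.32-0.9j), (1.19+0j)]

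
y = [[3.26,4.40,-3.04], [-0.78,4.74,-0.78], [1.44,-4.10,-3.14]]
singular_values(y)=[7.75, 5.42, 1.52]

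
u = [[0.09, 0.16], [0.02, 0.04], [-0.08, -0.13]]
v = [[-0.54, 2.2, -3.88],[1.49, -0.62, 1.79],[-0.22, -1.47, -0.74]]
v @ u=[[0.31, 0.51],[-0.02, -0.02],[0.01, 0.00]]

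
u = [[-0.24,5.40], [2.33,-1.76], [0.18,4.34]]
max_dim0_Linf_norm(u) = 5.4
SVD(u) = [[-0.75, -0.13], [0.28, -0.95], [-0.6, -0.27]] @ diag([7.180247387646648, 2.248587879579867]) @ [[0.1,-1.0], [-1.0,-0.1]]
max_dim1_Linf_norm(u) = 5.4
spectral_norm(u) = 7.18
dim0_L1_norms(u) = [2.75, 11.5]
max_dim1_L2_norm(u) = 5.41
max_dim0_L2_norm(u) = 7.15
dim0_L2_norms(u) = [2.35, 7.15]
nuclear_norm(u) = 9.43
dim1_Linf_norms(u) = [5.4, 2.33, 4.34]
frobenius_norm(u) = 7.52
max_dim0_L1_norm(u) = 11.5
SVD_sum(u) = [[-0.54, 5.37], [0.2, -1.97], [-0.43, 4.28]] + [[0.3, 0.03], [2.13, 0.21], [0.61, 0.06]]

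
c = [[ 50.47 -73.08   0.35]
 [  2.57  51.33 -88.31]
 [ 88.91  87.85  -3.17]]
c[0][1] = -73.08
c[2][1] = 87.85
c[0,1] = -73.08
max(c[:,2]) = 0.35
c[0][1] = -73.08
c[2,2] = -3.17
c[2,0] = 88.91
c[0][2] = 0.35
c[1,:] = [2.57, 51.33, -88.31]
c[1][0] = 2.57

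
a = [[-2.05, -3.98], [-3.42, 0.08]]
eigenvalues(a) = [-4.83, 2.86]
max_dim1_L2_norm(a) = 4.48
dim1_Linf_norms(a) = [3.98, 3.42]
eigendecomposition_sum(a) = [[-3.08, -2.5], [-2.15, -1.74]] + [[1.03, -1.48], [-1.27, 1.82]]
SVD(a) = [[-0.87, -0.49], [-0.49, 0.87]] @ diag([4.874247944958274, 2.826200093954787]) @ [[0.71,  0.71], [-0.71,  0.71]]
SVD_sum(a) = [[-3.02, -3.01],[-1.68, -1.67]] + [[0.97,-0.97], [-1.74,1.75]]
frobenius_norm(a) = 5.63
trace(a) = -1.97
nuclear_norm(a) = 7.70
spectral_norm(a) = 4.87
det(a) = -13.78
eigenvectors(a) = [[-0.82, 0.63],  [-0.57, -0.78]]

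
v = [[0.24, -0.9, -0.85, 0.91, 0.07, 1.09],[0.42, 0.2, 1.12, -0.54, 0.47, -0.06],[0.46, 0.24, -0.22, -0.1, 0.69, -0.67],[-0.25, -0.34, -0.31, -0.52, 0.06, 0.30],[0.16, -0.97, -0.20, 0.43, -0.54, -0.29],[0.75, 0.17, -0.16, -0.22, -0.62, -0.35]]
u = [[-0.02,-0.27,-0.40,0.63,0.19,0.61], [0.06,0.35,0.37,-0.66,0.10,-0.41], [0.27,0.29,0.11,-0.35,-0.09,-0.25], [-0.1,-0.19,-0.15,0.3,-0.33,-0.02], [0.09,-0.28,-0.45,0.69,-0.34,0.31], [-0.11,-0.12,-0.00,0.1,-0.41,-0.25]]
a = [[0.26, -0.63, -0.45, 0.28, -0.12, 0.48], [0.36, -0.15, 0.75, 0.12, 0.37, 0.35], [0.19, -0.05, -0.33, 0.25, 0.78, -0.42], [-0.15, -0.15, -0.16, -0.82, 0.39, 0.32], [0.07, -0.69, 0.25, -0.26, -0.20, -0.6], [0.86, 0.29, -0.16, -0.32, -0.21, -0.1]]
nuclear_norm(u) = 2.92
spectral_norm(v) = 2.31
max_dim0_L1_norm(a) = 2.27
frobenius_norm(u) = 1.95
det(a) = -0.99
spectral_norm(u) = 1.75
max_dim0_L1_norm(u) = 2.73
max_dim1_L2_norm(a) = 1.01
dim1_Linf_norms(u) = [0.63, 0.66, 0.35, 0.33, 0.69, 0.41]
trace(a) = -1.34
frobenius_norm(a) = 2.45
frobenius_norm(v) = 3.20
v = a + u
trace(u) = 0.15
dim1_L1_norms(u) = [2.12, 1.95, 1.36, 1.09, 2.16, 0.99]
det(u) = -0.00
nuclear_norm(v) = 7.13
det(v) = -1.70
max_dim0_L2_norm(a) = 1.0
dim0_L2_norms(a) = [1.0, 1.0, 0.99, 1.0, 1.0, 1.0]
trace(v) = -1.19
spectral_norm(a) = 1.01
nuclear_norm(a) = 5.99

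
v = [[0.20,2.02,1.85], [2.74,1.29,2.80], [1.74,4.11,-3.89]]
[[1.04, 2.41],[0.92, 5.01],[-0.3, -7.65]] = v@[[-0.09,0.28], [0.25,-0.38], [0.3,1.69]]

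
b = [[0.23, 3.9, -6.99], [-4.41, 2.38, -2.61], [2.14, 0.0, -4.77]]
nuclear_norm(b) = 16.33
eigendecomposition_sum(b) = [[(-0.29+3.07j), (2.24-0.67j), (-2.28-1.69j)], [(-2.77+1.16j), (1.6+1.62j), 0.41-2.73j], [0.56+0.74j, 0.36-0.60j, (-0.85+0.09j)]] + [[(-0.29-3.07j), 2.24+0.67j, (-2.28+1.69j)], [(-2.77-1.16j), (1.6-1.62j), (0.41+2.73j)], [0.56-0.74j, 0.36+0.60j, (-0.85-0.09j)]] + [[0.81-0.00j, -0.58-0.00j, -2.43+0.00j], [1.14-0.00j, (-0.81-0j), -3.43+0.00j], [1.02-0.00j, (-0.73-0j), (-3.06+0j)]]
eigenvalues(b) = [(0.46+4.78j), (0.46-4.78j), (-3.07+0j)]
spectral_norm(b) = 9.69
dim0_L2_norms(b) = [4.91, 4.57, 8.86]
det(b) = -70.83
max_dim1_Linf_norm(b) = 6.99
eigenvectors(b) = [[(-0.7+0j), -0.70-0.00j, (0.47+0j)], [(-0.32-0.6j), -0.32+0.60j, 0.66+0.00j], [(-0.16+0.14j), (-0.16-0.14j), (0.59+0j)]]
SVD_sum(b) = [[-0.43, 3.35, -7.2], [-0.19, 1.52, -3.26], [-0.23, 1.77, -3.8]] + [[0.36, -0.13, -0.08], [-3.99, 1.37, 0.88], [2.73, -0.94, -0.60]] + [[0.29, 0.67, 0.29], [-0.22, -0.51, -0.22], [-0.37, -0.83, -0.37]]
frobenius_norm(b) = 11.11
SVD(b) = [[0.82, -0.08, -0.57], [0.37, 0.82, 0.43], [0.43, -0.56, 0.70]] @ diag([9.69495901824875, 5.2385864463436125, 1.3946618510098414]) @ [[-0.05, 0.42, -0.91], [-0.93, 0.32, 0.20], [-0.37, -0.85, -0.37]]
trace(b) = -2.16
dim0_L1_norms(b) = [6.78, 6.28, 14.37]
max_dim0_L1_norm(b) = 14.37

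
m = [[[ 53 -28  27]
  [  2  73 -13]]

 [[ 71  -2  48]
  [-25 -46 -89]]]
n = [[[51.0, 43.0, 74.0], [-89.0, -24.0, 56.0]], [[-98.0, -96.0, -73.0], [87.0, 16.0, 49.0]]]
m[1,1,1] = -46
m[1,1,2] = -89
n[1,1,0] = 87.0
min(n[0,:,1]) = -24.0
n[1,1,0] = 87.0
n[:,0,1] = [43.0, -96.0]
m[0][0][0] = 53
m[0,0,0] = 53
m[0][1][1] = 73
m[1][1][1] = -46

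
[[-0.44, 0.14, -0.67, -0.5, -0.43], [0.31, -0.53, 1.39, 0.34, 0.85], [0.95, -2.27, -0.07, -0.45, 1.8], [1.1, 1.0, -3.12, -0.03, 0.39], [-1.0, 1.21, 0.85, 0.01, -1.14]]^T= [[-0.44, 0.31, 0.95, 1.1, -1.00], [0.14, -0.53, -2.27, 1.00, 1.21], [-0.67, 1.39, -0.07, -3.12, 0.85], [-0.5, 0.34, -0.45, -0.03, 0.01], [-0.43, 0.85, 1.80, 0.39, -1.14]]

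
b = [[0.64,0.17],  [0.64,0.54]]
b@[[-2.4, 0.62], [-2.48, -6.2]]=[[-1.96, -0.66], [-2.88, -2.95]]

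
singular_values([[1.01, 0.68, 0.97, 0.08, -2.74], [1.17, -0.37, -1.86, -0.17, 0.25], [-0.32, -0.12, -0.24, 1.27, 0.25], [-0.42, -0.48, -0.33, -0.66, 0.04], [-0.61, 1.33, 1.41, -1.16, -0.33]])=[3.58, 2.58, 1.74, 0.85, 0.39]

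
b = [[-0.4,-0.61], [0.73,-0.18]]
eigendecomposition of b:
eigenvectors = [[0.11-0.67j,(0.11+0.67j)], [-0.74+0.00j,-0.74-0.00j]]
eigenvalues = [(-0.29+0.66j), (-0.29-0.66j)]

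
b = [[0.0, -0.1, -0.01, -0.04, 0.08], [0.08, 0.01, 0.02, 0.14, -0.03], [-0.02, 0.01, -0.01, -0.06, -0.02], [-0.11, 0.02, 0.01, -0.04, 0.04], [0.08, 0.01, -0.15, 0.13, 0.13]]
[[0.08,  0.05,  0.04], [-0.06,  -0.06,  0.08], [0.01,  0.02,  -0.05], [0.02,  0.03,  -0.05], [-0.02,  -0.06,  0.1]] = b@[[0.06,-0.34,0.41], [-0.38,-0.43,-0.37], [0.15,-0.09,0.21], [-0.37,-0.22,0.43], [0.41,-0.08,0.34]]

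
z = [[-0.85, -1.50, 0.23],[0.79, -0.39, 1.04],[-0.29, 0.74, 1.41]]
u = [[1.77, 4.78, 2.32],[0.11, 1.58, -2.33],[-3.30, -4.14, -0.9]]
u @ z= [[1.6, -2.8, 8.65], [1.83, -2.51, -1.62], [-0.2, 5.9, -6.33]]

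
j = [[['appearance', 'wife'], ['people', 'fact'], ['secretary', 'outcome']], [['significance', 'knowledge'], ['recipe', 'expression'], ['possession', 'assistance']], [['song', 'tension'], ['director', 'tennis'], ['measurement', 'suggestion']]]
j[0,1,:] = ['people', 'fact']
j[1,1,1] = 'expression'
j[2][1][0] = 'director'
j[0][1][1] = 'fact'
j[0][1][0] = 'people'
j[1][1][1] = 'expression'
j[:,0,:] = [['appearance', 'wife'], ['significance', 'knowledge'], ['song', 'tension']]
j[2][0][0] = 'song'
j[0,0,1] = 'wife'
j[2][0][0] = 'song'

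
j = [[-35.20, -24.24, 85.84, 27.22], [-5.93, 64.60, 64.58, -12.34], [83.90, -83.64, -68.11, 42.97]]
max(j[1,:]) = 64.6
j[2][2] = -68.11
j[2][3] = 42.97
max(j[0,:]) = 85.84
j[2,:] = [83.9, -83.64, -68.11, 42.97]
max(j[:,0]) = 83.9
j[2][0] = 83.9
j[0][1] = -24.24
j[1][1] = 64.6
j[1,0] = -5.93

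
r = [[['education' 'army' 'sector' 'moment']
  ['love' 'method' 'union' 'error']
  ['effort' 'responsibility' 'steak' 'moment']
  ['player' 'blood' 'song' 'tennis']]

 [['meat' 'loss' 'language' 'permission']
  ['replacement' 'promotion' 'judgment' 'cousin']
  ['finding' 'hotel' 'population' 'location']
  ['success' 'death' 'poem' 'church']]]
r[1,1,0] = 'replacement'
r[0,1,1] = 'method'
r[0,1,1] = 'method'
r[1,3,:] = ['success', 'death', 'poem', 'church']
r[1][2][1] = 'hotel'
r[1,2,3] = 'location'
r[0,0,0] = 'education'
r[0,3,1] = 'blood'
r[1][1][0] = 'replacement'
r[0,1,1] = 'method'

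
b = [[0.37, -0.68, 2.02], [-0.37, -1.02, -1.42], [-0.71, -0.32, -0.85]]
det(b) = -1.543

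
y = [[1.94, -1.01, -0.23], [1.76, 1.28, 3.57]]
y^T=[[1.94, 1.76], [-1.01, 1.28], [-0.23, 3.57]]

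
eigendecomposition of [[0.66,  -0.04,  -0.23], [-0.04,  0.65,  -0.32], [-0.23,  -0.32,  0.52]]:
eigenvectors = [[0.40, 0.82, -0.42], [0.53, -0.58, -0.62], [0.75, -0.02, 0.66]]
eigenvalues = [0.17, 0.69, 0.96]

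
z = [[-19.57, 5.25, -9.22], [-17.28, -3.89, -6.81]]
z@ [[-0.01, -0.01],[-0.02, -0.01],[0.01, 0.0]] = [[-0.0, 0.14], [0.18, 0.21]]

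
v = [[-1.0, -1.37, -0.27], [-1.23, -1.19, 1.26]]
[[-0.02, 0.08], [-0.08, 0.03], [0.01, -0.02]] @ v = [[-0.08, -0.07, 0.11],[0.04, 0.07, 0.06],[0.01, 0.01, -0.03]]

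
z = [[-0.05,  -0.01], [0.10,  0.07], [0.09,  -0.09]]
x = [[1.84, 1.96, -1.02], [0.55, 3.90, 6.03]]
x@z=[[0.01,  0.21],[0.91,  -0.28]]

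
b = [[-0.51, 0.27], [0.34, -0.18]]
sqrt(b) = [[0.00+0.61j, 0.00-0.33j],[0.00-0.41j, 0.00+0.22j]]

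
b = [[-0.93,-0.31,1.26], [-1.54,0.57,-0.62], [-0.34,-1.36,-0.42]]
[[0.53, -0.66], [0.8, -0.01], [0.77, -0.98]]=b @ [[-0.61, 0.31],  [-0.38, 0.68],  [-0.12, -0.13]]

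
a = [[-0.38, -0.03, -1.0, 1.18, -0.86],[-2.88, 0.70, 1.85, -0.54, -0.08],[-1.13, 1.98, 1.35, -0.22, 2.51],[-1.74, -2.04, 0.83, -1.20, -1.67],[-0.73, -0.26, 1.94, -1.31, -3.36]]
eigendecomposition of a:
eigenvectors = [[(0.23+0j),0.05+0.00j,(0.2+0.46j),(0.2-0.46j),(0.19+0j)], [-0.60+0.00j,(-0.14+0j),(-0.25+0.4j),(-0.25-0.4j),-0.37+0.00j], [-0.73+0.00j,0.35+0.00j,(-0.01+0.11j),(-0.01-0.11j),(0.63+0j)], [(0.11+0j),-0.48+0.00j,-0.67+0.00j,(-0.67-0j),(0.65+0j)], [(-0.21+0j),-0.79+0.00j,(0.17-0.22j),0.17+0.22j,0.10+0.00j]]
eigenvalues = [(4.11+0j), (-5.01+0j), (-1+1.72j), (-1-1.72j), 0j]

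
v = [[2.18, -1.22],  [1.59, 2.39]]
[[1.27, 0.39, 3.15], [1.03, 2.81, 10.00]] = v @ [[0.60, 0.61, 2.76], [0.03, 0.77, 2.35]]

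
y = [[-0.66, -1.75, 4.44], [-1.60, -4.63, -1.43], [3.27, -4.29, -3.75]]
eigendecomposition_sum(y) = [[1.70, -1.15, 1.35],[-0.58, 0.39, -0.46],[1.18, -0.80, 0.94]] + [[-2.41,-7.94,-0.41], [-1.01,-3.34,-0.17], [2.16,7.13,0.37]] + [[0.05, 7.34, 3.5], [-0.01, -1.68, -0.8], [-0.07, -10.62, -5.06]]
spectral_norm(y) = 7.63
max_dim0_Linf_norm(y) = 4.63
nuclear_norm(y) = 15.55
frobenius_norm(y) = 9.61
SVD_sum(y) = [[-0.48,  1.26,  1.12], [1.04,  -2.74,  -2.43], [1.74,  -4.59,  -4.07]] + [[-1.46,  -2.95,  2.7], [-0.98,  -1.97,  1.81], [0.18,  0.37,  -0.34]] + [[1.28, -0.07, 0.62], [-1.66, 0.08, -0.81], [1.35, -0.07, 0.65]]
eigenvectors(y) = [[0.79, -0.71, -0.56],  [-0.27, -0.3, 0.13],  [0.55, 0.64, 0.82]]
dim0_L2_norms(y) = [3.7, 6.55, 5.99]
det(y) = 108.97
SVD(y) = [[-0.23,-0.83,0.51], [0.5,-0.55,-0.67], [0.84,0.1,0.54]] @ diag([7.629664843951025, 5.148285571228121, 2.7742332356999366]) @ [[0.27, -0.72, -0.64], [0.34, 0.69, -0.63], [0.9, -0.05, 0.44]]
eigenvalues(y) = [3.03, -5.38, -6.69]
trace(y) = -9.04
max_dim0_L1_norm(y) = 10.67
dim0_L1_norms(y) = [5.53, 10.67, 9.62]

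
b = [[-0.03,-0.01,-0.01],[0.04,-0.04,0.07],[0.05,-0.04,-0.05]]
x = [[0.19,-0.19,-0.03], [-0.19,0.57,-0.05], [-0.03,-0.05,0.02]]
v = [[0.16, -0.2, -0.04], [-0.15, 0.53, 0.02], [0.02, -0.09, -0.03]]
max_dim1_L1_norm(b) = 0.15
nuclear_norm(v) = 0.73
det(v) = -0.00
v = x + b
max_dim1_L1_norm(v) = 0.7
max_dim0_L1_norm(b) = 0.13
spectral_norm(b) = 0.09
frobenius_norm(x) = 0.66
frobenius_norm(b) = 0.13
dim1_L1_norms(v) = [0.4, 0.7, 0.14]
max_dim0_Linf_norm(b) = 0.07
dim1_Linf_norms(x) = [0.19, 0.57, 0.05]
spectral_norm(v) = 0.61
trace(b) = -0.12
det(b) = -0.00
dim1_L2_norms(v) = [0.26, 0.55, 0.1]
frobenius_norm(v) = 0.62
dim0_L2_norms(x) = [0.27, 0.6, 0.06]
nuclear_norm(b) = 0.20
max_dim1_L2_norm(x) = 0.6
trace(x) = 0.78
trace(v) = 0.66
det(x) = -0.00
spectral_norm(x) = 0.65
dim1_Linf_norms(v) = [0.2, 0.53, 0.09]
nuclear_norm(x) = 0.78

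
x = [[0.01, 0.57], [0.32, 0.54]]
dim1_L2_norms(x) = [0.57, 0.63]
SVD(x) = [[-0.67, -0.75], [-0.75, 0.67]] @ diag([0.8200047158430066, 0.21585241716327805]) @ [[-0.3, -0.95],  [0.95, -0.3]]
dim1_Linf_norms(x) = [0.57, 0.54]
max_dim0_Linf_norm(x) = 0.57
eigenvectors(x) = [[-0.92,  -0.6], [0.38,  -0.80]]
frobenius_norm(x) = 0.85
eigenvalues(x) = [-0.23, 0.78]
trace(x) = 0.55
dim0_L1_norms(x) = [0.33, 1.11]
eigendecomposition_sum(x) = [[-0.17, 0.13], [0.07, -0.05]] + [[0.18, 0.44], [0.25, 0.59]]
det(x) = -0.18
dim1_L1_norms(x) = [0.58, 0.86]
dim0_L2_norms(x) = [0.32, 0.79]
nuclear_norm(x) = 1.04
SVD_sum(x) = [[0.16, 0.52],[0.18, 0.58]] + [[-0.15, 0.05], [0.14, -0.04]]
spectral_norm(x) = 0.82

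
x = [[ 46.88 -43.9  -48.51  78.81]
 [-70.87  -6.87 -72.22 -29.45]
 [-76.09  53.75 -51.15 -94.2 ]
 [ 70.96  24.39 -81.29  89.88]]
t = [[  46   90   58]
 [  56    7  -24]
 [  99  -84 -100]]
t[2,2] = -100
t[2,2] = -100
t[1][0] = 56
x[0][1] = -43.9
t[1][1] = 7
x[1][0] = -70.87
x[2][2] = -51.15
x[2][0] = -76.09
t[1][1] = 7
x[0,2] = -48.51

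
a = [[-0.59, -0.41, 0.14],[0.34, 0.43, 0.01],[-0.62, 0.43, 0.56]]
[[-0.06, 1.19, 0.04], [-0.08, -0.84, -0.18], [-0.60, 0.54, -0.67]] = a@[[0.17,-1.02,0.34], [-0.31,-1.17,-0.68], [-0.65,0.74,-0.29]]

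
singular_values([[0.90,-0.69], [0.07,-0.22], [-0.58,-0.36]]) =[1.18, 0.64]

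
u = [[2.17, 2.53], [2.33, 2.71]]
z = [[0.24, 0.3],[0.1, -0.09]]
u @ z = [[0.77, 0.42], [0.83, 0.46]]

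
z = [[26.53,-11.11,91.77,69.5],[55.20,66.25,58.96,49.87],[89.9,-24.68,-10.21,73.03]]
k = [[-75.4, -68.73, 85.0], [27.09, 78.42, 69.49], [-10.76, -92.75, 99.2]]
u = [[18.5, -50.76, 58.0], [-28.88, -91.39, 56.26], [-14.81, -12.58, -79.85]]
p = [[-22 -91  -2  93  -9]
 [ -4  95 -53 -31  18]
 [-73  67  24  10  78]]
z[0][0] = 26.53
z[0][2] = 91.77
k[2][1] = -92.75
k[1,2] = 69.49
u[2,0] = -14.81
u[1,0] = -28.88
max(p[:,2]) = 24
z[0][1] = -11.11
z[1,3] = 49.87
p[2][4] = 78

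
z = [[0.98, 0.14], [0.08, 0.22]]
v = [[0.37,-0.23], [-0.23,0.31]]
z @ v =[[0.33, -0.18], [-0.02, 0.05]]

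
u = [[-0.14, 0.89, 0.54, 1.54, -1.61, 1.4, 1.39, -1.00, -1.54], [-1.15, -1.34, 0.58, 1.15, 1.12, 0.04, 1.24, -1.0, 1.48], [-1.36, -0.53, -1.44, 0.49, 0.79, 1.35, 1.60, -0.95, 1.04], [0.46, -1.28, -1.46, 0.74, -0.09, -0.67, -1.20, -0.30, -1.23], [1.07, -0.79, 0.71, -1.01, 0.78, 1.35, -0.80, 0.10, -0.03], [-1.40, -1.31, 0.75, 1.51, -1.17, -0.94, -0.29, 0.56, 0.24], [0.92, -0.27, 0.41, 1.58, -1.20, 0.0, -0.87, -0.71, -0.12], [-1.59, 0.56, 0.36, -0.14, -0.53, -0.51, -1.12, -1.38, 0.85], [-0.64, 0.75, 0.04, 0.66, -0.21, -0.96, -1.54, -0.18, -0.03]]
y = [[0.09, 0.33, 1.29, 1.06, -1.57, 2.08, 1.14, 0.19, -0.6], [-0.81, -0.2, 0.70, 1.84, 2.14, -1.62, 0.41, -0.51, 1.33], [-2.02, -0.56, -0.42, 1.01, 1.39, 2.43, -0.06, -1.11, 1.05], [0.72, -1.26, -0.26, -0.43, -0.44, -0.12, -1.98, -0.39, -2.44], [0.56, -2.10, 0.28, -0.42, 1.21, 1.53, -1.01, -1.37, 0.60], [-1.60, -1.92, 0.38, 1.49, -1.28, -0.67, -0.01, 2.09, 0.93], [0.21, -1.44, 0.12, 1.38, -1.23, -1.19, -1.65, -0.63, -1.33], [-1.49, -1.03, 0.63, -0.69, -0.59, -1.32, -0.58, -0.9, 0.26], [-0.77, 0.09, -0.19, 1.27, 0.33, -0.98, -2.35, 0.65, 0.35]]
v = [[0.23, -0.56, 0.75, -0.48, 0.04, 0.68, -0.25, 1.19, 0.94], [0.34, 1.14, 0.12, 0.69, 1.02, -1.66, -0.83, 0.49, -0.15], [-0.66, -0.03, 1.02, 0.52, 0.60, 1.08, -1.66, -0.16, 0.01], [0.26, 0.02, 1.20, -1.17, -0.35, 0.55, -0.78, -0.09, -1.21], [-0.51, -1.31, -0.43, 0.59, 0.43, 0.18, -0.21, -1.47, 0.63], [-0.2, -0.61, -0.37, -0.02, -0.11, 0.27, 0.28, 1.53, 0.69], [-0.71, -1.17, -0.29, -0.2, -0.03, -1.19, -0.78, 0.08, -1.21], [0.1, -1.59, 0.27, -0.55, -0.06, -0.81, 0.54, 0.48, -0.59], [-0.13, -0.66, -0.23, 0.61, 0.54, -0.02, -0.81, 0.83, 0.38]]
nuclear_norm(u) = 23.52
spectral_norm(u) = 4.59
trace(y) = -2.62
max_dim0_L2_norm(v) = 2.83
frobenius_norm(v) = 6.60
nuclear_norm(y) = 28.11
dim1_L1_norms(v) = [5.12, 6.44, 5.74, 5.63, 5.76, 4.08, 5.66, 4.99, 4.21]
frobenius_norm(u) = 8.81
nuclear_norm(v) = 16.58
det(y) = 6449.62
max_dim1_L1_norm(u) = 10.05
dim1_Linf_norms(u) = [1.61, 1.48, 1.6, 1.46, 1.35, 1.51, 1.58, 1.59, 1.54]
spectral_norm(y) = 5.32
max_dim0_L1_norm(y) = 11.94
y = v + u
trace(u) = -4.62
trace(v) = 2.00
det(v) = -4.29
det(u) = 1271.60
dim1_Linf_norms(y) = [2.08, 2.14, 2.43, 2.44, 2.1, 2.09, 1.65, 1.49, 2.35]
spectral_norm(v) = 3.00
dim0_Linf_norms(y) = [2.02, 2.1, 1.29, 1.84, 2.14, 2.43, 2.35, 2.09, 2.44]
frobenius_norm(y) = 10.51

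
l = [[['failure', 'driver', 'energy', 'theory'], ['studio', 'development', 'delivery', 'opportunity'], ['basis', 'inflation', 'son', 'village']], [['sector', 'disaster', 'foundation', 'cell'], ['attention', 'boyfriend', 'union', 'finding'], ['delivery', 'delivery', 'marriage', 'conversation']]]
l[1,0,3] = 'cell'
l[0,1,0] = 'studio'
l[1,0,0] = 'sector'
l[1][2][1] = 'delivery'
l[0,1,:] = ['studio', 'development', 'delivery', 'opportunity']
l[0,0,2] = 'energy'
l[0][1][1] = 'development'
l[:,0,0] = ['failure', 'sector']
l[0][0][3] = 'theory'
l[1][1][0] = 'attention'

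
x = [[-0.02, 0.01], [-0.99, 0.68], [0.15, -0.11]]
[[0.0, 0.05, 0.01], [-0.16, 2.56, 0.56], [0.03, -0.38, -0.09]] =x@[[-0.68, -2.96, -0.0], [-1.23, -0.54, 0.83]]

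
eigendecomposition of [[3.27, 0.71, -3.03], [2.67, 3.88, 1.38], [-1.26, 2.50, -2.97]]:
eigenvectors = [[(0.04-0.32j), (0.04+0.32j), 0.38+0.00j],[(-0.89+0j), (-0.89-0j), (-0.27+0j)],[(-0.31+0.09j), -0.31-0.09j, (0.88+0j)]]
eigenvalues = [(4.23+0.81j), (4.23-0.81j), (-4.29+0j)]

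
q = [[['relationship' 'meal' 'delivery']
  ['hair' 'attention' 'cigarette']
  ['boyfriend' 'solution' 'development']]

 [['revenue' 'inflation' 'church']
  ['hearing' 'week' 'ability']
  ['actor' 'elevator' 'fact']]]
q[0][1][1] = 'attention'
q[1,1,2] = 'ability'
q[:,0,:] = [['relationship', 'meal', 'delivery'], ['revenue', 'inflation', 'church']]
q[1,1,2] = 'ability'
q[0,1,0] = 'hair'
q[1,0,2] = 'church'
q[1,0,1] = 'inflation'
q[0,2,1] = 'solution'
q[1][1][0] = 'hearing'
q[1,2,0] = 'actor'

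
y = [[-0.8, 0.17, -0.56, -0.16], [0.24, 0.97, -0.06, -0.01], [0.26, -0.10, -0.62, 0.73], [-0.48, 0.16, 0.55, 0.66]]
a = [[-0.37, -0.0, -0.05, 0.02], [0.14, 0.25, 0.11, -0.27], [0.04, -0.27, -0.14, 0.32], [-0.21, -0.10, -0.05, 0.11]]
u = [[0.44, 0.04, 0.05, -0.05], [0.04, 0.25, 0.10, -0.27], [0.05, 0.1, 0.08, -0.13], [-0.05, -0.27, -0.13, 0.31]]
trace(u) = 1.08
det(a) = 0.00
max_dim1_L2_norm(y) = 1.0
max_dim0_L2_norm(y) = 1.0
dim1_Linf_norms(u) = [0.44, 0.27, 0.13, 0.31]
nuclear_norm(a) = 1.08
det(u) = 0.00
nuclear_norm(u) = 1.08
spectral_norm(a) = 0.63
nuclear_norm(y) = 4.00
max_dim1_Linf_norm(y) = 0.97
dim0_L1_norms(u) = [0.58, 0.66, 0.36, 0.76]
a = y @ u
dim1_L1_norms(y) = [1.69, 1.28, 1.71, 1.85]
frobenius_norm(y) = 2.00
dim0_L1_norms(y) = [1.78, 1.4, 1.79, 1.56]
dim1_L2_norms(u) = [0.45, 0.38, 0.19, 0.43]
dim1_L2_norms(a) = [0.37, 0.41, 0.44, 0.26]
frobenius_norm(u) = 0.76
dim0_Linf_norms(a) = [0.37, 0.27, 0.14, 0.32]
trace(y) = 0.21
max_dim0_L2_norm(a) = 0.45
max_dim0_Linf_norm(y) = 0.97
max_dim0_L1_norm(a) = 0.76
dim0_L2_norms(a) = [0.45, 0.38, 0.19, 0.43]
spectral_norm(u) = 0.63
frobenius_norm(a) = 0.76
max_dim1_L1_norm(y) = 1.85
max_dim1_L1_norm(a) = 0.77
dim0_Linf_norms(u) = [0.44, 0.27, 0.13, 0.31]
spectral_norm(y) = 1.01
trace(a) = -0.15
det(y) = 1.00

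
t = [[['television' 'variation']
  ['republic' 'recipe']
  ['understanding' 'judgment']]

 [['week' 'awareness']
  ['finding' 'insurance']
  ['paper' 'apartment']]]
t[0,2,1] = 'judgment'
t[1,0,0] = 'week'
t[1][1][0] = 'finding'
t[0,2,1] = 'judgment'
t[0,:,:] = [['television', 'variation'], ['republic', 'recipe'], ['understanding', 'judgment']]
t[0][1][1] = 'recipe'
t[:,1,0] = ['republic', 'finding']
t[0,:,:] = [['television', 'variation'], ['republic', 'recipe'], ['understanding', 'judgment']]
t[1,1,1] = 'insurance'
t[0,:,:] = [['television', 'variation'], ['republic', 'recipe'], ['understanding', 'judgment']]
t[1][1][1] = 'insurance'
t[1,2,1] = 'apartment'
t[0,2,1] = 'judgment'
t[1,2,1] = 'apartment'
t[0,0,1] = 'variation'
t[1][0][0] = 'week'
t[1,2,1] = 'apartment'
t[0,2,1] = 'judgment'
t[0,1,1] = 'recipe'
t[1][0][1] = 'awareness'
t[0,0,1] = 'variation'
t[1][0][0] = 'week'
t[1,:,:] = [['week', 'awareness'], ['finding', 'insurance'], ['paper', 'apartment']]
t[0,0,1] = 'variation'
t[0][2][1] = 'judgment'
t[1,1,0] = 'finding'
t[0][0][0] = 'television'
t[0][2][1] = 'judgment'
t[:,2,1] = ['judgment', 'apartment']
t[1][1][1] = 'insurance'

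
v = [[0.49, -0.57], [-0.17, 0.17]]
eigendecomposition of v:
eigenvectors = [[0.95, 0.75], [-0.32, 0.67]]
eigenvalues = [0.68, -0.02]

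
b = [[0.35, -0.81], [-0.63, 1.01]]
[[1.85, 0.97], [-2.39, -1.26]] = b @ [[0.43,0.23], [-2.1,-1.10]]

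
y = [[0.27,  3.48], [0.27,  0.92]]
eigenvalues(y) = [-0.43, 1.62]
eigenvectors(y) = [[-0.98, -0.93], [0.2, -0.36]]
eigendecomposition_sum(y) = [[-0.28, 0.73], [0.06, -0.15]] + [[0.55, 2.75], [0.21, 1.07]]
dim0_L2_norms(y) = [0.38, 3.6]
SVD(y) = [[-0.97, -0.26], [-0.26, 0.97]] @ diag([3.6146971053545136, 0.1912193414424997]) @ [[-0.09, -1.0],[1.00, -0.09]]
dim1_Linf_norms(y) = [3.48, 0.92]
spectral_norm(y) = 3.61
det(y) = -0.69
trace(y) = 1.19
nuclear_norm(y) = 3.81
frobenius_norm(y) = 3.62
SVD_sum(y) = [[0.32, 3.48], [0.09, 0.94]] + [[-0.05, 0.00], [0.18, -0.02]]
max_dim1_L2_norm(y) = 3.49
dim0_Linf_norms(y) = [0.27, 3.48]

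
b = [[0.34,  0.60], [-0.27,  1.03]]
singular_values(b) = [1.19, 0.43]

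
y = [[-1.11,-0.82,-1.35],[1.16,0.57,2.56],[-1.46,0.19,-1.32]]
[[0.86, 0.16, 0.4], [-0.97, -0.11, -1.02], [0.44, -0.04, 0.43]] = y @ [[-0.2, 0.0, 0.17], [-0.48, -0.2, 0.11], [-0.18, 0.00, -0.50]]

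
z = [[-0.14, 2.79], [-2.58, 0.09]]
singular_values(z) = [2.84, 2.53]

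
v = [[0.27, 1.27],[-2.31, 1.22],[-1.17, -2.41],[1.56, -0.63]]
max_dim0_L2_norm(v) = 3.05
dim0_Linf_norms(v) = [2.31, 2.41]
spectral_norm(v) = 3.15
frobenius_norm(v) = 4.30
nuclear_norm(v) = 6.08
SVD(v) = [[-0.24, 0.36], [-0.78, -0.29], [0.31, -0.85], [0.48, 0.24]] @ diag([3.146276730030062, 2.935769530816638]) @ [[0.68, -0.73], [0.73, 0.68]]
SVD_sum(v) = [[-0.51, 0.55], [-1.68, 1.81], [0.66, -0.71], [1.04, -1.12]] + [[0.78,0.72], [-0.63,-0.59], [-1.83,-1.70], [0.52,0.49]]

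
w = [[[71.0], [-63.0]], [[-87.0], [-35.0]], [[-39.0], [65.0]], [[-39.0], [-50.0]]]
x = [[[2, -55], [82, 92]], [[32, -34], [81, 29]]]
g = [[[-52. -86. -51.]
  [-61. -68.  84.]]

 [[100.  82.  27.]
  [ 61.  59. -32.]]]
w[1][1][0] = -35.0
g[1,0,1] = 82.0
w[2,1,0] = 65.0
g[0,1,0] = -61.0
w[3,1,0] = -50.0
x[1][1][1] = 29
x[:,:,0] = [[2, 82], [32, 81]]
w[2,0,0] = -39.0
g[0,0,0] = -52.0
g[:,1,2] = [84.0, -32.0]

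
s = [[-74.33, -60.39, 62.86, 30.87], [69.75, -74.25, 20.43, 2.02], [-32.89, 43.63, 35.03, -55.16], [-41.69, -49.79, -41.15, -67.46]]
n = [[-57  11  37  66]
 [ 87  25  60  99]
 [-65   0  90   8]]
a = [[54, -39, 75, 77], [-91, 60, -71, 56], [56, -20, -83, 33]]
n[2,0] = -65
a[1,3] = 56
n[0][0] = -57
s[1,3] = 2.02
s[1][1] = -74.25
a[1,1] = 60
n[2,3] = 8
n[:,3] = [66, 99, 8]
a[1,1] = 60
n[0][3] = 66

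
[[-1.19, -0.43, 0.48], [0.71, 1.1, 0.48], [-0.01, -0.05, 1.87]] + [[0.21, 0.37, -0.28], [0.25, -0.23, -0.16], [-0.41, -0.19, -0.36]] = [[-0.98,-0.06,0.20], [0.96,0.87,0.32], [-0.42,-0.24,1.51]]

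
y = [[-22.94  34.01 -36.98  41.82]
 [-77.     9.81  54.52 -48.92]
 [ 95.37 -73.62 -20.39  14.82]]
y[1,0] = -77.0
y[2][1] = -73.62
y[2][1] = -73.62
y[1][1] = 9.81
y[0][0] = -22.94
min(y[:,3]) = -48.92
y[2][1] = -73.62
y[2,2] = -20.39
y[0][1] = 34.01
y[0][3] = 41.82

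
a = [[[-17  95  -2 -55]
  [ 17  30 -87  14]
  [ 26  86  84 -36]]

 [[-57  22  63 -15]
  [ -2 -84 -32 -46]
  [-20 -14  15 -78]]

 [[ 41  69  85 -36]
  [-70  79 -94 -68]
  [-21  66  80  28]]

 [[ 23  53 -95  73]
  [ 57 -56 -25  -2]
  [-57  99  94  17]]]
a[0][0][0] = -17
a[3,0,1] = 53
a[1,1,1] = -84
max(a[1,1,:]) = -2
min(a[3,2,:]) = -57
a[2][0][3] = -36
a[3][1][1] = -56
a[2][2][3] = 28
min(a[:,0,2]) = -95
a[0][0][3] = -55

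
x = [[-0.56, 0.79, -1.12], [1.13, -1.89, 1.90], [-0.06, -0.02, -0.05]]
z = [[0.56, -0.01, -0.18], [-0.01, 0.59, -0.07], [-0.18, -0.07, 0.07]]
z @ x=[[-0.31,0.46,-0.64],[0.68,-1.12,1.14],[0.02,-0.01,0.07]]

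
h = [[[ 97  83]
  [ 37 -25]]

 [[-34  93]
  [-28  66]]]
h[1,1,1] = 66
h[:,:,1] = [[83, -25], [93, 66]]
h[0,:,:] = [[97, 83], [37, -25]]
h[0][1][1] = -25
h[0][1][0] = 37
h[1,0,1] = 93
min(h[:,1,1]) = -25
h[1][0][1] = 93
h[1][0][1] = 93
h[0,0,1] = 83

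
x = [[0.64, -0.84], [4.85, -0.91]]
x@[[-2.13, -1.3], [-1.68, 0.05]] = [[0.05, -0.87], [-8.80, -6.35]]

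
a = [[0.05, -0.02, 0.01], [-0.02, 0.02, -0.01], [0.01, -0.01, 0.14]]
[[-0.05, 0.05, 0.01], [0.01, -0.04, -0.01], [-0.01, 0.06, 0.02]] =a @ [[-1.01, 0.25, 0.11],  [-0.29, -1.6, -0.39],  [-0.05, 0.32, 0.08]]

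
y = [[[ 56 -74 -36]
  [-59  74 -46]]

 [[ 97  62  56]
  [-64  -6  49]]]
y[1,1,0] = -64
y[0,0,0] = 56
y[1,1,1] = -6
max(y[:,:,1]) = 74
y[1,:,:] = [[97, 62, 56], [-64, -6, 49]]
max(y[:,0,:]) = 97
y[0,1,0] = -59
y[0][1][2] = -46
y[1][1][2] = 49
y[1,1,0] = -64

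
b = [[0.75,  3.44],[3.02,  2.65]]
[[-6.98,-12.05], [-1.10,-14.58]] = b@[[1.75, -2.17], [-2.41, -3.03]]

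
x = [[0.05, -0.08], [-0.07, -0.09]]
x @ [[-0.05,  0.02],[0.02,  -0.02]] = [[-0.00, 0.0], [0.00, 0.0]]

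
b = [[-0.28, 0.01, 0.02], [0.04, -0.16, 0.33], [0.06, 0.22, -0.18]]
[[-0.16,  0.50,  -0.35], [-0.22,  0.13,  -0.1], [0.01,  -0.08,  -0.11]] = b @ [[0.45, -1.68, 1.10], [-1.10, 1.0, -1.91], [-1.24, 1.08, -1.35]]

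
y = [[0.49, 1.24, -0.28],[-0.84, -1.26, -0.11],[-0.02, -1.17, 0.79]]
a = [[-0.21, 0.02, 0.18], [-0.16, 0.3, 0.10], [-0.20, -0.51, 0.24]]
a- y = [[-0.70,-1.22,0.46], [0.68,1.56,0.21], [-0.18,0.66,-0.55]]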